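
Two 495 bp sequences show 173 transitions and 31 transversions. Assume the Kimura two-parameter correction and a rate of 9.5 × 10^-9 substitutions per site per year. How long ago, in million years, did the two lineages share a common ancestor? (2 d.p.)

P = 173/495 ≈ 0.349495 and Q = 31/495 ≈ 0.062626.
Under the Kimura two-parameter model, d = −½ ln(1 − 2P − Q) − ¼ ln(1 − 2Q).
1 − 2P − Q = 0.238384, giving −½ ln(0.238384) = 0.716936.
1 − 2Q = 0.874748, giving −¼ ln(0.874748) = 0.033455.
d = 0.716936 + 0.033455 = 0.750391.
Under a molecular clock d = 2μt, so t = d/(2μ) = 0.750391 / (2 × 9.5 × 10^-9) = 39.49 million years.

39.49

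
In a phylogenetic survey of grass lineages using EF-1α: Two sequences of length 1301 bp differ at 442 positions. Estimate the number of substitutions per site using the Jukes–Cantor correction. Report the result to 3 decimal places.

0.452

p = 442/1301 ≈ 0.339739.
d = −(3/4) ln(1 − 4p/3) = −0.75 ln(1 − 0.452985) = −0.75 ln(0.547015)
  = −0.75 × (-0.603279) = 0.452459 substitutions/site.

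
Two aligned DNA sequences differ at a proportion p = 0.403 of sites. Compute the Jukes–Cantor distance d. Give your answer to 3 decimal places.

0.578

d = −(3/4) ln(1 − 4p/3) = −0.75 ln(1 − 0.537333) = −0.75 ln(0.462667)
  = −0.75 × (-0.770748) = 0.578061 substitutions/site.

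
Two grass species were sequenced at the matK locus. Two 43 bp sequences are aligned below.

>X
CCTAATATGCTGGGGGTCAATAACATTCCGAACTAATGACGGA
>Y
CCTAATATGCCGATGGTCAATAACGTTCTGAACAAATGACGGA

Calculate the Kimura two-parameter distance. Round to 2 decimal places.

Of 43 sites, 4 differences are transitions and 2 are transversions, so P = 4/43 ≈ 0.093023 and Q = 2/43 ≈ 0.046512.
Under the Kimura two-parameter model, d = −½ ln(1 − 2P − Q) − ¼ ln(1 − 2Q).
1 − 2P − Q = 0.767442, giving −½ ln(0.767442) = 0.132346.
1 − 2Q = 0.906976, giving −¼ ln(0.906976) = 0.024410.
d = 0.132346 + 0.024410 = 0.156756.

0.16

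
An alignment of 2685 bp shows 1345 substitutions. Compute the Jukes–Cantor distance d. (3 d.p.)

0.827

p = 1345/2685 ≈ 0.500931.
d = −(3/4) ln(1 − 4p/3) = −0.75 ln(1 − 0.667908) = −0.75 ln(0.332092)
  = −0.75 × (-1.102343) = 0.826757 substitutions/site.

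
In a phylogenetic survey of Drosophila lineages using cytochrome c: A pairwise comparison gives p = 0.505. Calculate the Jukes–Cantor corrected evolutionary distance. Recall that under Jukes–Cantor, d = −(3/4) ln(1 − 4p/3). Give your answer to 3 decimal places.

0.839

d = −(3/4) ln(1 − 4p/3) = −0.75 ln(1 − 0.673333) = −0.75 ln(0.326667)
  = −0.75 × (-1.118814) = 0.839111 substitutions/site.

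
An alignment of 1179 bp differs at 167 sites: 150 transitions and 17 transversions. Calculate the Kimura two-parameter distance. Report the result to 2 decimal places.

P = 150/1179 ≈ 0.127226 and Q = 17/1179 ≈ 0.014419.
Under the Kimura two-parameter model, d = −½ ln(1 − 2P − Q) − ¼ ln(1 − 2Q).
1 − 2P − Q = 0.731129, giving −½ ln(0.731129) = 0.156583.
1 − 2Q = 0.971162, giving −¼ ln(0.971162) = 0.007315.
d = 0.156583 + 0.007315 = 0.163898.

0.16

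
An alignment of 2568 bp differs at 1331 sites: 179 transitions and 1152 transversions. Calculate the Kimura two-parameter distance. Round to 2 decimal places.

1.01

P = 179/2568 ≈ 0.069704 and Q = 1152/2568 ≈ 0.448598.
Under the Kimura two-parameter model, d = −½ ln(1 − 2P − Q) − ¼ ln(1 − 2Q).
1 − 2P − Q = 0.411994, giving −½ ln(0.411994) = 0.443373.
1 − 2Q = 0.102804, giving −¼ ln(0.102804) = 0.568733.
d = 0.443373 + 0.568733 = 1.012106.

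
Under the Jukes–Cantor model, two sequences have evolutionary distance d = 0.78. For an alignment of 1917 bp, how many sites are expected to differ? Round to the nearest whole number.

930

Invert JC69: p = (3/4)(1 − e^(−4d/3)) = 0.75 × (1 − e^(-1.04)) = 0.75 × (1 − 0.353455) = 0.484909.
Expected differing sites = pL ≈ 0.484909 × 1917 = 929.570553 ≈ 930.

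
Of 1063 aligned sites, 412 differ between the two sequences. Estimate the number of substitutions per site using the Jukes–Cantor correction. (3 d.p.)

p = 412/1063 ≈ 0.387582.
d = −(3/4) ln(1 − 4p/3) = −0.75 ln(1 − 0.516776) = −0.75 ln(0.483224)
  = −0.75 × (-0.727275) = 0.545456 substitutions/site.

0.545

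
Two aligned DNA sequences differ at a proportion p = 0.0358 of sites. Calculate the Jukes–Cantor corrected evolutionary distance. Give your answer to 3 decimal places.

0.037

d = −(3/4) ln(1 − 4p/3) = −0.75 ln(1 − 0.047733) = −0.75 ln(0.952267)
  = −0.75 × (-0.048910) = 0.036683 substitutions/site.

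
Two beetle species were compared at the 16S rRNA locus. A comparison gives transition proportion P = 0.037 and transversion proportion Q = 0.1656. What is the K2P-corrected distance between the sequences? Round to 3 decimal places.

Under the Kimura two-parameter model, d = −½ ln(1 − 2P − Q) − ¼ ln(1 − 2Q).
1 − 2P − Q = 0.7604, giving −½ ln(0.7604) = 0.136955.
1 − 2Q = 0.6688, giving −¼ ln(0.6688) = 0.100568.
d = 0.136955 + 0.100568 = 0.237523.

0.238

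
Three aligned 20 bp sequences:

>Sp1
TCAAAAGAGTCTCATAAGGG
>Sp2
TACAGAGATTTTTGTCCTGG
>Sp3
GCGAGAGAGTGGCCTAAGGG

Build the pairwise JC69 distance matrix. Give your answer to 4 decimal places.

d(Sp1,Sp2) = 0.8240, d(Sp1,Sp3) = 0.3831, d(Sp2,Sp3) = 0.9913

Sp1–Sp2: 10/20 sites differ → p = 0.5, d = −0.75 ln(1 − 0.666667) = 0.823960 ≈ 0.8240.
Sp1–Sp3: 6/20 sites differ → p = 0.3, d = −0.75 ln(1 − 0.4) = 0.383119 ≈ 0.3831.
Sp2–Sp3: 11/20 sites differ → p = 0.55, d = −0.75 ln(1 − 0.733333) = 0.991316 ≈ 0.9913.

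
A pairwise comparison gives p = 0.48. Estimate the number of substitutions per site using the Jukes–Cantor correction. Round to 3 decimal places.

0.766

d = −(3/4) ln(1 − 4p/3) = −0.75 ln(1 − 0.64) = −0.75 ln(0.36)
  = −0.75 × (-1.021651) = 0.766238 substitutions/site.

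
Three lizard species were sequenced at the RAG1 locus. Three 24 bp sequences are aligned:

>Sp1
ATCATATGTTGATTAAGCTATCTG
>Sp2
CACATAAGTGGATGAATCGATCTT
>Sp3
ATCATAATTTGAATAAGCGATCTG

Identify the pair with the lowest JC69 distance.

Sp1 and Sp3

Sp1–Sp2: 8/24 differ, p = 0.333, d = 0.441.
Sp1–Sp3: 4/24 differ, p = 0.167, d = 0.188.
Sp2–Sp3: 8/24 differ, p = 0.333, d = 0.441.
The smallest distance is between Sp1 and Sp3.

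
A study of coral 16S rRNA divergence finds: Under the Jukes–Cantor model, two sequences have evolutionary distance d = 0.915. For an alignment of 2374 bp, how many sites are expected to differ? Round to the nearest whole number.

1255

Invert JC69: p = (3/4)(1 − e^(−4d/3)) = 0.75 × (1 − e^(-1.22)) = 0.75 × (1 − 0.295230) = 0.528578.
Expected differing sites = pL ≈ 0.528578 × 2374 = 1254.844172 ≈ 1255.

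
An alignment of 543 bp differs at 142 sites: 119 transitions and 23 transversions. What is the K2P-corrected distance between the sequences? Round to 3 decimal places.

P = 119/543 ≈ 0.219153 and Q = 23/543 ≈ 0.042357.
Under the Kimura two-parameter model, d = −½ ln(1 − 2P − Q) − ¼ ln(1 − 2Q).
1 − 2P − Q = 0.519337, giving −½ ln(0.519337) = 0.327601.
1 − 2Q = 0.915286, giving −¼ ln(0.915286) = 0.022130.
d = 0.327601 + 0.022130 = 0.349731.

0.350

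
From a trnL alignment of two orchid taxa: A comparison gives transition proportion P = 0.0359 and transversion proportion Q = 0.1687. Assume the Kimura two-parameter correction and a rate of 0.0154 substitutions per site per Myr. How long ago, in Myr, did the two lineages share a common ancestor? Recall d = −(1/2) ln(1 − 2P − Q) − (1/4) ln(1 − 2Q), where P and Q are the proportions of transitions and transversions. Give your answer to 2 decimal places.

Under the Kimura two-parameter model, d = −½ ln(1 − 2P − Q) − ¼ ln(1 − 2Q).
1 − 2P − Q = 0.7595, giving −½ ln(0.7595) = 0.137547.
1 − 2Q = 0.6626, giving −¼ ln(0.6626) = 0.102896.
d = 0.137547 + 0.102896 = 0.240443.
Under a molecular clock d = 2μt, so t = d/(2μ) = 0.240443 / (2 × 0.0154) = 7.81 Myr.

7.81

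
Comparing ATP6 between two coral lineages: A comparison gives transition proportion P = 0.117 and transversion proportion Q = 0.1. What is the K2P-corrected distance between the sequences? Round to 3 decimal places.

0.259

Under the Kimura two-parameter model, d = −½ ln(1 − 2P − Q) − ¼ ln(1 − 2Q).
1 − 2P − Q = 0.666, giving −½ ln(0.666) = 0.203233.
1 − 2Q = 0.8, giving −¼ ln(0.8) = 0.055786.
d = 0.203233 + 0.055786 = 0.259019.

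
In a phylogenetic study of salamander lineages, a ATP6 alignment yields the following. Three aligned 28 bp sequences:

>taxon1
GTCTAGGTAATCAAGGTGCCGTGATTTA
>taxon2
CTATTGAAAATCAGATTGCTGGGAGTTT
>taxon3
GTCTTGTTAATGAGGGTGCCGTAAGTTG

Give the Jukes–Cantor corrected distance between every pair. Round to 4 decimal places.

d(taxon1,taxon2) = 0.6355, d(taxon1,taxon3) = 0.3041, d(taxon2,taxon3) = 0.5565

taxon1–taxon2: 12/28 sites differ → p ≈ 0.428571, d = −0.75 ln(1 − 0.571428) = 0.635472 ≈ 0.6355.
taxon1–taxon3: 7/28 sites differ → p = 0.25, d = −0.75 ln(1 − 0.333333) = 0.304098 ≈ 0.3041.
taxon2–taxon3: 11/28 sites differ → p ≈ 0.392857, d = −0.75 ln(1 − 0.523809) = 0.556452 ≈ 0.5565.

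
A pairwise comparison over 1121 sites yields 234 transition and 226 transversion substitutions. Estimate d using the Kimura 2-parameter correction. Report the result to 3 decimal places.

0.612

P = 234/1121 ≈ 0.208742 and Q = 226/1121 ≈ 0.201606.
Under the Kimura two-parameter model, d = −½ ln(1 − 2P − Q) − ¼ ln(1 − 2Q).
1 − 2P − Q = 0.38091, giving −½ ln(0.38091) = 0.482596.
1 − 2Q = 0.596788, giving −¼ ln(0.596788) = 0.129048.
d = 0.482596 + 0.129048 = 0.611644.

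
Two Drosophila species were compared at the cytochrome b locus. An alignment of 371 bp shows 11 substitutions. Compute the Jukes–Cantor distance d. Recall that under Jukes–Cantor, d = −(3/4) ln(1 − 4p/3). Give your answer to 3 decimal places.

0.030

p = 11/371 ≈ 0.02965.
d = −(3/4) ln(1 − 4p/3) = −0.75 ln(1 − 0.039533) = −0.75 ln(0.960467)
  = −0.75 × (-0.040336) = 0.030252 substitutions/site.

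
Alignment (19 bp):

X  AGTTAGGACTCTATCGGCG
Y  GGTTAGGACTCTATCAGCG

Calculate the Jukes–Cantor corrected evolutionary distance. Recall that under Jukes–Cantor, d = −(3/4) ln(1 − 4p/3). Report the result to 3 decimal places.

The sequences differ at 2 of 19 sites (1, 16), so p = 2/19 ≈ 0.105263.
d = −(3/4) ln(1 − 4p/3) = −0.75 ln(1 − 0.140351) = −0.75 ln(0.859649)
  = −0.75 × (-0.151231) = 0.113423 substitutions/site.

0.113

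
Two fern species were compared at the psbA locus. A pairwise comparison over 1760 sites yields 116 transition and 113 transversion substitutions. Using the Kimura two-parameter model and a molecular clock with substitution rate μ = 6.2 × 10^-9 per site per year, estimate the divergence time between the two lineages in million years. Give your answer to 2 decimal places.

P = 116/1760 ≈ 0.065909 and Q = 113/1760 ≈ 0.064205.
Under the Kimura two-parameter model, d = −½ ln(1 − 2P − Q) − ¼ ln(1 − 2Q).
1 − 2P − Q = 0.803977, giving −½ ln(0.803977) = 0.109092.
1 − 2Q = 0.87159, giving −¼ ln(0.87159) = 0.034359.
d = 0.109092 + 0.034359 = 0.143451.
Under a molecular clock d = 2μt, so t = d/(2μ) = 0.143451 / (2 × 6.2 × 10^-9) = 11.57 million years.

11.57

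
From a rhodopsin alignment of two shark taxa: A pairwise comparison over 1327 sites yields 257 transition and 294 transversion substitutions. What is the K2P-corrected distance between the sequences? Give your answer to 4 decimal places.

P = 257/1327 ≈ 0.19367 and Q = 294/1327 ≈ 0.221552.
Under the Kimura two-parameter model, d = −½ ln(1 − 2P − Q) − ¼ ln(1 − 2Q).
1 − 2P − Q = 0.391108, giving −½ ln(0.391108) = 0.469386.
1 − 2Q = 0.556896, giving −¼ ln(0.556896) = 0.146344.
d = 0.469386 + 0.146344 = 0.615730.

0.6157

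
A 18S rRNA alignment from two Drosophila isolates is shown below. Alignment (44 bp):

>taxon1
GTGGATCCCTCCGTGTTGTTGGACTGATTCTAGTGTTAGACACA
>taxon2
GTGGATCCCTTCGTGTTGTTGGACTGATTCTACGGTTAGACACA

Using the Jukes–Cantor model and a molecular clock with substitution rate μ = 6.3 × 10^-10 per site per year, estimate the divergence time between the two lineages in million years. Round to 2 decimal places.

56.73

The sequences differ at 3 of 44 sites (11, 33, 34), so p = 3/44 ≈ 0.068182.
d = −(3/4) ln(1 − 4p/3) = −0.75 ln(1 − 0.090909) = −0.75 ln(0.909091)
  = −0.75 × (-0.095310) = 0.071483 substitutions/site.
Under a molecular clock d = 2μt, so t = d/(2μ) = 0.071483 / (2 × 6.3 × 10^-10) = 56.73 million years.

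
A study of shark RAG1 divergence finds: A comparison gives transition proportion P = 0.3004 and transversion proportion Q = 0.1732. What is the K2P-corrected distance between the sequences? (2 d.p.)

Under the Kimura two-parameter model, d = −½ ln(1 − 2P − Q) − ¼ ln(1 − 2Q).
1 − 2P − Q = 0.226, giving −½ ln(0.226) = 0.743610.
1 − 2Q = 0.6536, giving −¼ ln(0.6536) = 0.106315.
d = 0.743610 + 0.106315 = 0.849925.

0.85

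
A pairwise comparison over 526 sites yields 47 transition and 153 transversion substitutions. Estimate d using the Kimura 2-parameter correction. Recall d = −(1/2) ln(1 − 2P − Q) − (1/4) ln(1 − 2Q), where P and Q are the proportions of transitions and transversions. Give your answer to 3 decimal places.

0.535

P = 47/526 ≈ 0.089354 and Q = 153/526 ≈ 0.290875.
Under the Kimura two-parameter model, d = −½ ln(1 − 2P − Q) − ¼ ln(1 − 2Q).
1 − 2P − Q = 0.530417, giving −½ ln(0.530417) = 0.317046.
1 − 2Q = 0.41825, giving −¼ ln(0.41825) = 0.217919.
d = 0.317046 + 0.217919 = 0.534965.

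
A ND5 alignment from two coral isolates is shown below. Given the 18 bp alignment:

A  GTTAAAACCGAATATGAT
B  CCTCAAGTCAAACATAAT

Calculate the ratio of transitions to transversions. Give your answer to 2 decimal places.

Transitions are A↔G and C↔T; transversions are all other mismatches.
Transitions: 6. Transversions: 2.
R = 6/2 = 3.00.

3.00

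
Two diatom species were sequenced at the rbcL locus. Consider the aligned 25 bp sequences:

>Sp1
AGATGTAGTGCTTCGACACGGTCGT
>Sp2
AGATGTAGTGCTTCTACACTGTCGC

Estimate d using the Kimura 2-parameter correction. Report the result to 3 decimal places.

0.131

Of 25 sites, 1 differences are transitions and 2 are transversions, so P = 1/25 = 0.04 and Q = 2/25 = 0.08.
Under the Kimura two-parameter model, d = −½ ln(1 − 2P − Q) − ¼ ln(1 − 2Q).
1 − 2P − Q = 0.84, giving −½ ln(0.84) = 0.087177.
1 − 2Q = 0.84, giving −¼ ln(0.84) = 0.043588.
d = 0.087177 + 0.043588 = 0.130765.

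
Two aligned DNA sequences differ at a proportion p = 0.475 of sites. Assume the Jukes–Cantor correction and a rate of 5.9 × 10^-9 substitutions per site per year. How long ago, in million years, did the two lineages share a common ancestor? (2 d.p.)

d = −(3/4) ln(1 − 4p/3) = −0.75 ln(1 − 0.633333) = −0.75 ln(0.366667)
  = −0.75 × (-1.003301) = 0.752476 substitutions/site.
Under a molecular clock d = 2μt, so t = d/(2μ) = 0.752476 / (2 × 5.9 × 10^-9) = 63.77 million years.

63.77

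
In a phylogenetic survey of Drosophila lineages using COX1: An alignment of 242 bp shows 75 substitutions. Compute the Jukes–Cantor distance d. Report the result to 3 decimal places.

0.400

p = 75/242 ≈ 0.309917.
d = −(3/4) ln(1 − 4p/3) = −0.75 ln(1 − 0.413223) = −0.75 ln(0.586777)
  = −0.75 × (-0.533110) = 0.399833 substitutions/site.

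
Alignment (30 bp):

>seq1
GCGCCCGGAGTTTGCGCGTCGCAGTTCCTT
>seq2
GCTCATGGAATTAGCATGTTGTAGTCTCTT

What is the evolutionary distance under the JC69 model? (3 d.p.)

0.503

The sequences differ at 11 of 30 sites, so p = 11/30 ≈ 0.366667.
d = −(3/4) ln(1 − 4p/3) = −0.75 ln(1 − 0.488889) = −0.75 ln(0.511111)
  = −0.75 × (-0.671168) = 0.503376 substitutions/site.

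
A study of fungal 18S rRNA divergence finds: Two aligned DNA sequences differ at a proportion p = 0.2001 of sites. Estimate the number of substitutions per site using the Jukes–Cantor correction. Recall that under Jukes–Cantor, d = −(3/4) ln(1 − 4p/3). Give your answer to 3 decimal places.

0.233

d = −(3/4) ln(1 − 4p/3) = −0.75 ln(1 − 0.2668) = −0.75 ln(0.7332)
  = −0.75 × (-0.310337) = 0.232753 substitutions/site.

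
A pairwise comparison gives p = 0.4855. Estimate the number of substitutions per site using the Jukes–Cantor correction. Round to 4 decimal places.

0.7817

d = −(3/4) ln(1 − 4p/3) = −0.75 ln(1 − 0.647333) = −0.75 ln(0.352667)
  = −0.75 × (-1.042231) = 0.781673 substitutions/site.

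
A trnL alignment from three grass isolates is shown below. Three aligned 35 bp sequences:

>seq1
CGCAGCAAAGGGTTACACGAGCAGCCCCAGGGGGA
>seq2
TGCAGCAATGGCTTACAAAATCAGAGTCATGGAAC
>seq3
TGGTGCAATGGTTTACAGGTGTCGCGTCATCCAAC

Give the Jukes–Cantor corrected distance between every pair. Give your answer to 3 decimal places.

d(seq1,seq2) = 0.513, d(seq1,seq3) = 0.782, d(seq2,seq3) = 0.458

seq1–seq2: 13/35 sites differ → p ≈ 0.371429, d = −0.75 ln(1 − 0.495239) = 0.512753 ≈ 0.513.
seq1–seq3: 17/35 sites differ → p ≈ 0.485714, d = −0.75 ln(1 − 0.647619) = 0.782282 ≈ 0.782.
seq2–seq3: 12/35 sites differ → p ≈ 0.342857, d = −0.75 ln(1 − 0.457143) = 0.458182 ≈ 0.458.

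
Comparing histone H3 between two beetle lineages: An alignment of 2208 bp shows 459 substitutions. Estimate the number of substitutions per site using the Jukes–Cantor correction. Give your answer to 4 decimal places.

0.2434

p = 459/2208 ≈ 0.20788.
d = −(3/4) ln(1 − 4p/3) = −0.75 ln(1 − 0.277173) = −0.75 ln(0.722827)
  = −0.75 × (-0.324585) = 0.243439 substitutions/site.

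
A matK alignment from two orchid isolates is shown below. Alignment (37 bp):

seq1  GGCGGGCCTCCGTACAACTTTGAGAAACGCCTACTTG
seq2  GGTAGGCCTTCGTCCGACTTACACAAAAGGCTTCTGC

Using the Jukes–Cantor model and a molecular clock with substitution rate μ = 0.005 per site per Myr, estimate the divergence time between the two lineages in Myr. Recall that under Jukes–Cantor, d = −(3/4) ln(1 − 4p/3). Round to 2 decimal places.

47.40

The sequences differ at 13 of 37 sites, so p = 13/37 ≈ 0.351351.
d = −(3/4) ln(1 − 4p/3) = −0.75 ln(1 − 0.468468) = −0.75 ln(0.531532)
  = −0.75 × (-0.631992) = 0.473994 substitutions/site.
Under a molecular clock d = 2μt, so t = d/(2μ) = 0.473994 / (2 × 0.005) = 47.40 Myr.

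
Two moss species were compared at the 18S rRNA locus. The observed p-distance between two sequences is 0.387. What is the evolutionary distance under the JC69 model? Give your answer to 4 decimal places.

d = −(3/4) ln(1 − 4p/3) = −0.75 ln(1 − 0.516) = −0.75 ln(0.484)
  = −0.75 × (-0.725670) = 0.544253 substitutions/site.

0.5443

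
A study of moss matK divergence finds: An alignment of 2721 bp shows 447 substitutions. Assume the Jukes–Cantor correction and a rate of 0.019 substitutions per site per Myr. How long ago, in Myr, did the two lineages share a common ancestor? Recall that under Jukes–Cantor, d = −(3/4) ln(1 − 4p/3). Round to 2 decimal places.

4.88

p = 447/2721 ≈ 0.164278.
d = −(3/4) ln(1 − 4p/3) = −0.75 ln(1 − 0.219037) = −0.75 ln(0.780963)
  = −0.75 × (-0.247228) = 0.185421 substitutions/site.
Under a molecular clock d = 2μt, so t = d/(2μ) = 0.185421 / (2 × 0.019) = 4.88 Myr.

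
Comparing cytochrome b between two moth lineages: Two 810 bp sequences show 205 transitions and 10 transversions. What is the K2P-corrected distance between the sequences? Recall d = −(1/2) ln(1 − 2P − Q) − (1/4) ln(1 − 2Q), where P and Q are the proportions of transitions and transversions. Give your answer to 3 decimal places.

0.372

P = 205/810 ≈ 0.253086 and Q = 10/810 ≈ 0.012346.
Under the Kimura two-parameter model, d = −½ ln(1 − 2P − Q) − ¼ ln(1 − 2Q).
1 − 2P − Q = 0.481482, giving −½ ln(0.481482) = 0.365443.
1 − 2Q = 0.975308, giving −¼ ln(0.975308) = 0.006250.
d = 0.365443 + 0.006250 = 0.371693.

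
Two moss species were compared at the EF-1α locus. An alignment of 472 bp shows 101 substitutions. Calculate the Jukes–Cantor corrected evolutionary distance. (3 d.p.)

0.252

p = 101/472 ≈ 0.213983.
d = −(3/4) ln(1 − 4p/3) = −0.75 ln(1 − 0.285311) = −0.75 ln(0.714689)
  = −0.75 × (-0.335908) = 0.251931 substitutions/site.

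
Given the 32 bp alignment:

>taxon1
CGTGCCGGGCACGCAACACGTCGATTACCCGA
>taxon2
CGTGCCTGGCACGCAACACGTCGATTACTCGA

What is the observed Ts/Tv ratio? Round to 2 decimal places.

1.00

Transitions are A↔G and C↔T; transversions are all other mismatches.
Transitions: 1. Transversions: 1.
R = 1/1 = 1.00.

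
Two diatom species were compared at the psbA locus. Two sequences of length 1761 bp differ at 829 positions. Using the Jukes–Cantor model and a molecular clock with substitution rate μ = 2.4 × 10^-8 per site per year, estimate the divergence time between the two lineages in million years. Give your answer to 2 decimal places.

p = 829/1761 ≈ 0.470755.
d = −(3/4) ln(1 − 4p/3) = −0.75 ln(1 − 0.627673) = −0.75 ln(0.372327)
  = −0.75 × (-0.987983) = 0.740987 substitutions/site.
Under a molecular clock d = 2μt, so t = d/(2μ) = 0.740987 / (2 × 2.4 × 10^-8) = 15.44 million years.

15.44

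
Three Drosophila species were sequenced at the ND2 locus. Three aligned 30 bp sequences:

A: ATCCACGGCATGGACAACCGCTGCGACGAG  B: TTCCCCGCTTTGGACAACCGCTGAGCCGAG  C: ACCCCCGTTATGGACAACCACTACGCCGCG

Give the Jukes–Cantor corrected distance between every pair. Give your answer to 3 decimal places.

A–B: 7/30 sites differ → p ≈ 0.233333, d = −0.75 ln(1 − 0.311111) = 0.279506 ≈ 0.280.
A–C: 8/30 sites differ → p ≈ 0.266667, d = −0.75 ln(1 − 0.355556) = 0.329526 ≈ 0.330.
B–C: 8/30 sites differ → p ≈ 0.266667, d = −0.75 ln(1 − 0.355556) = 0.329526 ≈ 0.330.

d(A,B) = 0.280, d(A,C) = 0.330, d(B,C) = 0.330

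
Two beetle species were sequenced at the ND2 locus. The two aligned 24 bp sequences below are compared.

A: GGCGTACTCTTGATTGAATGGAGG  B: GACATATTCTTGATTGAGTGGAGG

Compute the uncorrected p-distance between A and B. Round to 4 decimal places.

The sequences differ at 4 of 24 positions (sites 2, 4, 7, 18).
p = 4/24 = 0.166666… ≈ 0.1667 (to 4 d.p.).

0.1667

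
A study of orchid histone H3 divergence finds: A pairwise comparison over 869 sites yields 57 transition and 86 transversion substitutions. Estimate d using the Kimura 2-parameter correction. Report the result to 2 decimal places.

0.19

P = 57/869 ≈ 0.065593 and Q = 86/869 ≈ 0.098964.
Under the Kimura two-parameter model, d = −½ ln(1 − 2P − Q) − ¼ ln(1 − 2Q).
1 − 2P − Q = 0.76985, giving −½ ln(0.76985) = 0.130780.
1 − 2Q = 0.802072, giving −¼ ln(0.802072) = 0.055139.
d = 0.130780 + 0.055139 = 0.185919.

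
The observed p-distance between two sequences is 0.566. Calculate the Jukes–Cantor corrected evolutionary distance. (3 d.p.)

1.054

d = −(3/4) ln(1 − 4p/3) = −0.75 ln(1 − 0.754667) = −0.75 ln(0.245333)
  = −0.75 × (-1.405139) = 1.053854 substitutions/site.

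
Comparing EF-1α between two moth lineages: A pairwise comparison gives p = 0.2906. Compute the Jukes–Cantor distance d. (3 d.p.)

0.368

d = −(3/4) ln(1 − 4p/3) = −0.75 ln(1 − 0.387467) = −0.75 ln(0.612533)
  = −0.75 × (-0.490152) = 0.367614 substitutions/site.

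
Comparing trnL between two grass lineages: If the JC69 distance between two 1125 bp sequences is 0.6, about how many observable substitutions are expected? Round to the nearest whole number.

465

Invert JC69: p = (3/4)(1 − e^(−4d/3)) = 0.75 × (1 − e^(-0.8)) = 0.75 × (1 − 0.449329) = 0.413003.
Expected differing sites = pL ≈ 0.413003 × 1125 = 464.628375 ≈ 465.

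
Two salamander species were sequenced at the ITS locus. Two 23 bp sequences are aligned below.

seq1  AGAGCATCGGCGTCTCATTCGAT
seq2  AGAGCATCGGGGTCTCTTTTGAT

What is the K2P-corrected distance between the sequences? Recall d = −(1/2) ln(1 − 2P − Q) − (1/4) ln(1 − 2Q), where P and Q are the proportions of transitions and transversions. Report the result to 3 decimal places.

0.143

Of 23 sites, 1 differences are transitions and 2 are transversions, so P = 1/23 ≈ 0.043478 and Q = 2/23 ≈ 0.086957.
Under the Kimura two-parameter model, d = −½ ln(1 − 2P − Q) − ¼ ln(1 − 2Q).
1 − 2P − Q = 0.826087, giving −½ ln(0.826087) = 0.095528.
1 − 2Q = 0.826086, giving −¼ ln(0.826086) = 0.047764.
d = 0.095528 + 0.047764 = 0.143292.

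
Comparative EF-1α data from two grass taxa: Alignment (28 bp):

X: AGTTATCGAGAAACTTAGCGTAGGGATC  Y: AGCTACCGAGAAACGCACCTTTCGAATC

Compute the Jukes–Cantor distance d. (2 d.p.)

The sequences differ at 9 of 28 sites (3, 6, 15, 16, 18, 20, 22, 23, 25), so p = 9/28 ≈ 0.321429.
d = −(3/4) ln(1 − 4p/3) = −0.75 ln(1 − 0.428572) = −0.75 ln(0.571428)
  = −0.75 × (-0.559617) = 0.419713 substitutions/site.

0.42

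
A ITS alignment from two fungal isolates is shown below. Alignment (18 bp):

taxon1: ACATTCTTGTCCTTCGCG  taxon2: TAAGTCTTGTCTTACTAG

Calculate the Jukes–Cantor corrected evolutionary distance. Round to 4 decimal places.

0.5482

The sequences differ at 7 of 18 sites (1, 2, 4, 12, 14, 16, 17), so p = 7/18 ≈ 0.388889.
d = −(3/4) ln(1 − 4p/3) = −0.75 ln(1 − 0.518519) = −0.75 ln(0.481481)
  = −0.75 × (-0.730889) = 0.548167 substitutions/site.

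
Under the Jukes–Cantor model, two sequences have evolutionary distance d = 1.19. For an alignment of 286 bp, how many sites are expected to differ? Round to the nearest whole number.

171

Invert JC69: p = (3/4)(1 − e^(−4d/3)) = 0.75 × (1 − e^(-1.586667)) = 0.75 × (1 − 0.204606) = 0.596546.
Expected differing sites = pL ≈ 0.596546 × 286 = 170.612156 ≈ 171.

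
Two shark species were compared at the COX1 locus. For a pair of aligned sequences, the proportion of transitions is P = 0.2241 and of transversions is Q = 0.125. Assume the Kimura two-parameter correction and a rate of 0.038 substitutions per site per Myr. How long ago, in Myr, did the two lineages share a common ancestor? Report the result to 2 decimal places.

Under the Kimura two-parameter model, d = −½ ln(1 − 2P − Q) − ¼ ln(1 − 2Q).
1 − 2P − Q = 0.4268, giving −½ ln(0.4268) = 0.425720.
1 − 2Q = 0.75, giving −¼ ln(0.75) = 0.071921.
d = 0.425720 + 0.071921 = 0.497641.
Under a molecular clock d = 2μt, so t = d/(2μ) = 0.497641 / (2 × 0.038) = 6.55 Myr.

6.55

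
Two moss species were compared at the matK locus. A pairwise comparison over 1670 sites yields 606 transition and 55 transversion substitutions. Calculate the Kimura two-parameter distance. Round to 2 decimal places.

0.73

P = 606/1670 ≈ 0.362874 and Q = 55/1670 ≈ 0.032934.
Under the Kimura two-parameter model, d = −½ ln(1 − 2P − Q) − ¼ ln(1 − 2Q).
1 − 2P − Q = 0.241318, giving −½ ln(0.241318) = 0.710820.
1 − 2Q = 0.934132, giving −¼ ln(0.934132) = 0.017034.
d = 0.710820 + 0.017034 = 0.727854.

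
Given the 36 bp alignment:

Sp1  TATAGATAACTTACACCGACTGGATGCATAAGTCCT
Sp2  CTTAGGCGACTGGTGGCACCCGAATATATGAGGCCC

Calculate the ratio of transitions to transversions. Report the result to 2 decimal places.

2.80

Transitions are A↔G and C↔T; transversions are all other mismatches.
Transitions: 14. Transversions: 5.
R = 14/5 = 2.80.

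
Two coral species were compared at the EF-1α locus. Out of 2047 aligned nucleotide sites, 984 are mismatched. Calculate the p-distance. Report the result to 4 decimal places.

p = 984/2047 = 0.480703… ≈ 0.4807 (to 4 d.p.).

0.4807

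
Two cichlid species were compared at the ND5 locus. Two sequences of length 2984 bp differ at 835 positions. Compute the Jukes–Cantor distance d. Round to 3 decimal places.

0.350

p = 835/2984 ≈ 0.279826.
d = −(3/4) ln(1 − 4p/3) = −0.75 ln(1 − 0.373101) = −0.75 ln(0.626899)
  = −0.75 × (-0.466970) = 0.350228 substitutions/site.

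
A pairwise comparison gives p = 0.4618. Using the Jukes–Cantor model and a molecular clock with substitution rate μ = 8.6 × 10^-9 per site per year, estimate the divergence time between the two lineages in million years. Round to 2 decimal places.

41.70

d = −(3/4) ln(1 − 4p/3) = −0.75 ln(1 − 0.615733) = −0.75 ln(0.384267)
  = −0.75 × (-0.956418) = 0.717314 substitutions/site.
Under a molecular clock d = 2μt, so t = d/(2μ) = 0.717314 / (2 × 8.6 × 10^-9) = 41.70 million years.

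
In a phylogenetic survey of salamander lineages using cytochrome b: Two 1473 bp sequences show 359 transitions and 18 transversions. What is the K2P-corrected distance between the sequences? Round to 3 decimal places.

0.352

P = 359/1473 ≈ 0.24372 and Q = 18/1473 ≈ 0.01222.
Under the Kimura two-parameter model, d = −½ ln(1 − 2P − Q) − ¼ ln(1 − 2Q).
1 − 2P − Q = 0.50034, giving −½ ln(0.50034) = 0.346234.
1 − 2Q = 0.97556, giving −¼ ln(0.97556) = 0.006186.
d = 0.346234 + 0.006186 = 0.352420.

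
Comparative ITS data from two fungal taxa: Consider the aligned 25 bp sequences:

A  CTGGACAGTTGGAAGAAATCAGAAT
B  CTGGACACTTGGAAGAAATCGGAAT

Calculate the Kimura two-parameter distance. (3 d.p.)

Of 25 sites, 1 differences are transitions and 1 are transversions, so P = 1/25 = 0.04 and Q = 1/25 = 0.04.
Under the Kimura two-parameter model, d = −½ ln(1 − 2P − Q) − ¼ ln(1 − 2Q).
1 − 2P − Q = 0.88, giving −½ ln(0.88) = 0.063917.
1 − 2Q = 0.92, giving −¼ ln(0.92) = 0.020845.
d = 0.063917 + 0.020845 = 0.084762.

0.085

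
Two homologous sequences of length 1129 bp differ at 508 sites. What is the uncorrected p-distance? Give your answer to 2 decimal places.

0.45

p = 508/1129 = 0.449955… ≈ 0.45 (to 2 d.p.).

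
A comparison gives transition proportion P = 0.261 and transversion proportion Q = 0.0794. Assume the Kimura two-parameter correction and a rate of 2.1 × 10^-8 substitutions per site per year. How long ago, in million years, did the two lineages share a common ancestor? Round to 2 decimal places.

11.98

Under the Kimura two-parameter model, d = −½ ln(1 − 2P − Q) − ¼ ln(1 − 2Q).
1 − 2P − Q = 0.3986, giving −½ ln(0.3986) = 0.459898.
1 − 2Q = 0.8412, giving −¼ ln(0.8412) = 0.043231.
d = 0.459898 + 0.043231 = 0.503129.
Under a molecular clock d = 2μt, so t = d/(2μ) = 0.503129 / (2 × 2.1 × 10^-8) = 11.98 million years.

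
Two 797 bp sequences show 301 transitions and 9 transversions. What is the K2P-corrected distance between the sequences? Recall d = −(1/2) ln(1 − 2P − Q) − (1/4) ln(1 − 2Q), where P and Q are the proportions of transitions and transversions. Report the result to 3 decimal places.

0.733

P = 301/797 ≈ 0.377666 and Q = 9/797 ≈ 0.011292.
Under the Kimura two-parameter model, d = −½ ln(1 − 2P − Q) − ¼ ln(1 − 2Q).
1 − 2P − Q = 0.233376, giving −½ ln(0.233376) = 0.727552.
1 − 2Q = 0.977416, giving −¼ ln(0.977416) = 0.005711.
d = 0.727552 + 0.005711 = 0.733263.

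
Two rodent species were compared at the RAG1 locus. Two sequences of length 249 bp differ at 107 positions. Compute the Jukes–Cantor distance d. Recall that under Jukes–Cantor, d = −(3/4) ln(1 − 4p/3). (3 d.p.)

p = 107/249 ≈ 0.429719.
d = −(3/4) ln(1 − 4p/3) = −0.75 ln(1 − 0.572959) = −0.75 ln(0.427041)
  = −0.75 × (-0.850875) = 0.638156 substitutions/site.

0.638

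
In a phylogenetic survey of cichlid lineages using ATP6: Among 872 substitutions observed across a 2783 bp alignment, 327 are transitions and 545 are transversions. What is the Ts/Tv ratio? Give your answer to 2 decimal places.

0.60

R = 327/545 = 0.60.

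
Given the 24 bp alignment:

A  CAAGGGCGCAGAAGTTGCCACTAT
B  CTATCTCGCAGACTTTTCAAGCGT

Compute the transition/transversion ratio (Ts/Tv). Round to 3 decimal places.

0.222

Transitions are A↔G and C↔T; transversions are all other mismatches.
Transitions: 2. Transversions: 9.
R = 2/9 = 0.222222… ≈ 0.222 (to 3 d.p.).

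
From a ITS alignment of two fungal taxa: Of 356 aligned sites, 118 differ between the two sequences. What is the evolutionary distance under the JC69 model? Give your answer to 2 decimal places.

p = 118/356 ≈ 0.331461.
d = −(3/4) ln(1 − 4p/3) = −0.75 ln(1 − 0.441948) = −0.75 ln(0.558052)
  = −0.75 × (-0.583303) = 0.437477 substitutions/site.

0.44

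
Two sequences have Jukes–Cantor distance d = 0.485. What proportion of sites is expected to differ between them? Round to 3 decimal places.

0.357

p = (3/4)(1 − e^(−4d/3)) = 0.75 × (1 − e^(-0.646667)) = 0.75 × (1 − 0.523789) = 0.357158.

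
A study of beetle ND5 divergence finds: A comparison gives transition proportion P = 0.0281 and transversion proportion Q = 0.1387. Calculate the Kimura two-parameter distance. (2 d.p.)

Under the Kimura two-parameter model, d = −½ ln(1 − 2P − Q) − ¼ ln(1 − 2Q).
1 − 2P − Q = 0.8051, giving −½ ln(0.8051) = 0.108394.
1 − 2Q = 0.7226, giving −¼ ln(0.7226) = 0.081225.
d = 0.108394 + 0.081225 = 0.189619.

0.19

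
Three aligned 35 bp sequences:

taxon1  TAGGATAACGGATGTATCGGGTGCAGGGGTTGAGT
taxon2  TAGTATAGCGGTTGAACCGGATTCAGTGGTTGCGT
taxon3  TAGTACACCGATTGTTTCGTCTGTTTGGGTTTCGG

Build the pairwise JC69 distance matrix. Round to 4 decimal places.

d(taxon1,taxon2) = 0.3149, d(taxon1,taxon3) = 0.5716, d(taxon2,taxon3) = 0.6355

taxon1–taxon2: 9/35 sites differ → p ≈ 0.257143, d = −0.75 ln(1 − 0.342857) = 0.314890 ≈ 0.3149.
taxon1–taxon3: 14/35 sites differ → p = 0.4, d = −0.75 ln(1 − 0.533333) = 0.571605 ≈ 0.5716.
taxon2–taxon3: 15/35 sites differ → p ≈ 0.428571, d = −0.75 ln(1 − 0.571428) = 0.635472 ≈ 0.6355.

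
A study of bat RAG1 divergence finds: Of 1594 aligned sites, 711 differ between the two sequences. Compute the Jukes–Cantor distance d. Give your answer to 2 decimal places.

0.68

p = 711/1594 ≈ 0.446048.
d = −(3/4) ln(1 − 4p/3) = −0.75 ln(1 − 0.594731) = −0.75 ln(0.405269)
  = −0.75 × (-0.903204) = 0.677403 substitutions/site.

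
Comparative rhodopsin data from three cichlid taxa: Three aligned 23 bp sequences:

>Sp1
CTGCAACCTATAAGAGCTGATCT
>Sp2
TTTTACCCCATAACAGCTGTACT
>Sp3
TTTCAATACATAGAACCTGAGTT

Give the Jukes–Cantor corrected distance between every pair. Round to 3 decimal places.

d(Sp1,Sp2) = 0.467, d(Sp1,Sp3) = 0.650, d(Sp2,Sp3) = 0.650

Sp1–Sp2: 8/23 sites differ → p ≈ 0.347826, d = −0.75 ln(1 − 0.463768) = 0.467391 ≈ 0.467.
Sp1–Sp3: 10/23 sites differ → p ≈ 0.434783, d = −0.75 ln(1 − 0.579711) = 0.650110 ≈ 0.650.
Sp2–Sp3: 10/23 sites differ → p ≈ 0.434783, d = −0.75 ln(1 − 0.579711) = 0.650110 ≈ 0.650.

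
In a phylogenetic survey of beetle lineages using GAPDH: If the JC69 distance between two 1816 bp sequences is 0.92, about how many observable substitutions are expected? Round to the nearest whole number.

Invert JC69: p = (3/4)(1 − e^(−4d/3)) = 0.75 × (1 − e^(-1.226667)) = 0.75 × (1 − 0.293268) = 0.530049.
Expected differing sites = pL ≈ 0.530049 × 1816 = 962.568984 ≈ 963.

963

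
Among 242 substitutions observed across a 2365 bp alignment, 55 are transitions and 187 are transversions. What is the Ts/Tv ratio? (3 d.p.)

0.294

R = 55/187 = 0.294117… ≈ 0.294 (to 3 d.p.).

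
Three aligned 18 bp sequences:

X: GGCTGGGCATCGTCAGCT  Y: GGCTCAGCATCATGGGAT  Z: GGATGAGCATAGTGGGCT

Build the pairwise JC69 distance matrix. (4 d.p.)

X–Y: 6/18 sites differ → p ≈ 0.333333, d = −0.75 ln(1 − 0.444444) = 0.440839 ≈ 0.4408.
X–Z: 5/18 sites differ → p ≈ 0.277778, d = −0.75 ln(1 − 0.370371) = 0.346968 ≈ 0.3470.
Y–Z: 5/18 sites differ → p ≈ 0.277778, d = −0.75 ln(1 − 0.370371) = 0.346968 ≈ 0.3470.

d(X,Y) = 0.4408, d(X,Z) = 0.3470, d(Y,Z) = 0.3470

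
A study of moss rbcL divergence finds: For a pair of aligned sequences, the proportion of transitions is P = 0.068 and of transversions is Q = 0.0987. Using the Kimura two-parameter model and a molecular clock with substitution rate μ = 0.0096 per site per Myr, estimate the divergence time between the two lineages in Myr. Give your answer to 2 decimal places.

Under the Kimura two-parameter model, d = −½ ln(1 − 2P − Q) − ¼ ln(1 − 2Q).
1 − 2P − Q = 0.7653, giving −½ ln(0.7653) = 0.133744.
1 − 2Q = 0.8026, giving −¼ ln(0.8026) = 0.054975.
d = 0.133744 + 0.054975 = 0.188719.
Under a molecular clock d = 2μt, so t = d/(2μ) = 0.188719 / (2 × 0.0096) = 9.83 Myr.

9.83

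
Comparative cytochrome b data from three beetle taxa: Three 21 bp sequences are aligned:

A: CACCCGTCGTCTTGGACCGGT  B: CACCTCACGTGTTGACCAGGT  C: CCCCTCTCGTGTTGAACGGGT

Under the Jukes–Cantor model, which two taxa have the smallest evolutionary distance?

B and C

A–B: 7/21 differ, p = 0.333, d = 0.441.
A–C: 6/21 differ, p = 0.286, d = 0.360.
B–C: 4/21 differ, p = 0.190, d = 0.220.
The smallest distance is between B and C.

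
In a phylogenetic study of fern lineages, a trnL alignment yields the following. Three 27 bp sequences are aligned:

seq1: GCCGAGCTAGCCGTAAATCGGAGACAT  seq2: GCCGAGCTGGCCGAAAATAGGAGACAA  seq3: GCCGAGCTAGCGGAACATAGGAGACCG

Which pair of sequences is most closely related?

seq1 and seq2

seq1–seq2: 4/27 differ, p = 0.148, d = 0.165.
seq1–seq3: 6/27 differ, p = 0.222, d = 0.264.
seq2–seq3: 5/27 differ, p = 0.185, d = 0.213.
The smallest distance is between seq1 and seq2.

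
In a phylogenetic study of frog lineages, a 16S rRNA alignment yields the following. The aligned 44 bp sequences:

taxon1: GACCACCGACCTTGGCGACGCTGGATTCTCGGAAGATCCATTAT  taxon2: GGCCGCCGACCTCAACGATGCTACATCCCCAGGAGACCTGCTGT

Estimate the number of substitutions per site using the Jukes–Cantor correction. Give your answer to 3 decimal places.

0.543

The sequences differ at 17 of 44 sites, so p = 17/44 ≈ 0.386364.
d = −(3/4) ln(1 − 4p/3) = −0.75 ln(1 − 0.515152) = −0.75 ln(0.484848)
  = −0.75 × (-0.723920) = 0.542940 substitutions/site.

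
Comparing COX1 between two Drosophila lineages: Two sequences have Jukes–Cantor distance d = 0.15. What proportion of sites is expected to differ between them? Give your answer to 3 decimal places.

p = (3/4)(1 − e^(−4d/3)) = 0.75 × (1 − e^(-0.2)) = 0.75 × (1 − 0.818731) = 0.135952.

0.136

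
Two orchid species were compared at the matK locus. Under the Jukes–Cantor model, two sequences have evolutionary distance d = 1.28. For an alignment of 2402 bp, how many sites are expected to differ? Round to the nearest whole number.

Invert JC69: p = (3/4)(1 − e^(−4d/3)) = 0.75 × (1 − e^(-1.706667)) = 0.75 × (1 − 0.181470) = 0.613898.
Expected differing sites = pL ≈ 0.613898 × 2402 = 1474.582996 ≈ 1475.

1475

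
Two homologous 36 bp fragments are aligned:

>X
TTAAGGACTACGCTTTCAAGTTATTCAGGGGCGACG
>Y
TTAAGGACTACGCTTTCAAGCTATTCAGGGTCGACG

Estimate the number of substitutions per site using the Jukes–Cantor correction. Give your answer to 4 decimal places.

The sequences differ at 2 of 36 sites (21, 31), so p = 2/36 ≈ 0.055556.
d = −(3/4) ln(1 − 4p/3) = −0.75 ln(1 − 0.074075) = −0.75 ln(0.925925)
  = −0.75 × (-0.076962) = 0.057722 substitutions/site.

0.0577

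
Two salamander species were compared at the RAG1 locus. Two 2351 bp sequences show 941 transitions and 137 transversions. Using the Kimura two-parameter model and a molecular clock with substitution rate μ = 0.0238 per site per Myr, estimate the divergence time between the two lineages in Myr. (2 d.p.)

21.21

P = 941/2351 ≈ 0.400255 and Q = 137/2351 ≈ 0.058273.
Under the Kimura two-parameter model, d = −½ ln(1 − 2P − Q) − ¼ ln(1 − 2Q).
1 − 2P − Q = 0.141217, giving −½ ln(0.141217) = 0.978729.
1 − 2Q = 0.883454, giving −¼ ln(0.883454) = 0.030979.
d = 0.978729 + 0.030979 = 1.009708.
Under a molecular clock d = 2μt, so t = d/(2μ) = 1.009708 / (2 × 0.0238) = 21.21 Myr.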